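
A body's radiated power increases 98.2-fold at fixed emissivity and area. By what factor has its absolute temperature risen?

factor ≈ 3.15

P ∝ T⁴ ⇒ T ∝ P^(1/4), so T scales by (98.2)^(1/4) = 3.15.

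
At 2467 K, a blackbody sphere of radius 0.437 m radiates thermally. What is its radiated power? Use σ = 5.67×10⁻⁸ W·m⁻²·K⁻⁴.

A = 4πr² = 4π × (0.437)² = 2.40 m².
P = σAT⁴ = 5.67×10⁻⁸ × 2.40 × (2467)⁴ = 5.67×10⁻⁸ × 2.40 × 3.70×10^13.
P = 5.04×10^6 W.

P ≈ 5.04×10^6 W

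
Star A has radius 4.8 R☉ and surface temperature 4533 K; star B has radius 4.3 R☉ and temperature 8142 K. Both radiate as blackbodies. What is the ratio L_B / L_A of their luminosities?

L_B/L_A ≈ 8.35

L = 4πR²σT⁴ ∝ R²T⁴, so L_B/L_A = (4.3/4.8)² × (8142/4533)⁴ = 0.803 × 10.4 = 8.35.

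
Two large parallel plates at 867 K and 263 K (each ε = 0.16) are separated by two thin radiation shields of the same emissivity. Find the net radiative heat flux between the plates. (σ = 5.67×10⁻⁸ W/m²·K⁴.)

Each of the 3 gaps contributes resistance (2/ε − 1) = 2/0.16 − 1 = 11.50; total = 34.50.
q = σ(T₁⁴ − T₂⁴) / 34.50 = 5.67×10⁻⁸ × 5.60×10^11 / 34.50 = 921 W/m².

q ≈ 921 W/m²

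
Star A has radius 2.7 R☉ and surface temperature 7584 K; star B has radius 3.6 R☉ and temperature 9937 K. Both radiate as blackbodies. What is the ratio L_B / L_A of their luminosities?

L = 4πR²σT⁴ ∝ R²T⁴, so L_B/L_A = (3.6/2.7)² × (9937/7584)⁴ = 1.78 × 2.95 = 5.24.

L_B/L_A ≈ 5.24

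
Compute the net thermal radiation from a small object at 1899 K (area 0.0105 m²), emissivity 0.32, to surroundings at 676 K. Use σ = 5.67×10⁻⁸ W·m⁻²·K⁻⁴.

Q ≈ 2440 W

Q = εσA(T⁴ − T_s⁴). T⁴ − T_s⁴ = (1899)⁴ − (676)⁴ = 1.30×10^13 − 2.09×10^11 = 1.28×10^13 K⁴.
Q = 0.32 × 5.67×10⁻⁸ × 0.0105 × 1.28×10^13 = 2440 W.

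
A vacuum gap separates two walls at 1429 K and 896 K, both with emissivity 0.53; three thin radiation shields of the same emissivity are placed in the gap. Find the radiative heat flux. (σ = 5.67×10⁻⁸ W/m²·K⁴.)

q ≈ 18000 W/m²

Each of the 4 gaps contributes resistance (2/ε − 1) = 2/0.53 − 1 = 2.774; total = 11.09.
q = σ(T₁⁴ − T₂⁴) / 11.09 = 5.67×10⁻⁸ × 3.53×10^12 / 11.09 = 18000 W/m².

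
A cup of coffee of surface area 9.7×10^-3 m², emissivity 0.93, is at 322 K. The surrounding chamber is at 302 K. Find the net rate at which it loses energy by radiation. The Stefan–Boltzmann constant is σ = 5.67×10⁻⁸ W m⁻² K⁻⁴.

Q = εσA(T⁴ − T_s⁴). T⁴ − T_s⁴ = (322)⁴ − (302)⁴ = 1.08×10^10 − 8.32×10^9 = 2.43×10^9 K⁴.
Q = 0.93 × 5.67×10⁻⁸ × 9.70×10^-3 × 2.43×10^9 = 1.24 W.

Q ≈ 1.24 W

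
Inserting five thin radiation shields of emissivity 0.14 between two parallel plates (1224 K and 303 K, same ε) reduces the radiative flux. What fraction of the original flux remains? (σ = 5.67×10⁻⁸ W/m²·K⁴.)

ratio ≈ 0.167

With N identical shields there are N+1 = 6 gaps in series, each with the same radiative resistance, so the flux falls to 1/(N+1) of its unshielded value.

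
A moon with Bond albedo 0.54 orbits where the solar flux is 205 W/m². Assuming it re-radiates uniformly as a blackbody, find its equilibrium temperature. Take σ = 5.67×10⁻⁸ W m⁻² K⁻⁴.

Power absorbed = (1−a)S·πR²; power emitted = 4πR²σT⁴. Equating and cancelling πR²:
T = ((1−a)S / 4σ)^(1/4) = (94.3 / (4 × 5.67×10⁻⁸))^(1/4) = (4.16×10^8)^(1/4).
T = 143 K.

T ≈ 143 K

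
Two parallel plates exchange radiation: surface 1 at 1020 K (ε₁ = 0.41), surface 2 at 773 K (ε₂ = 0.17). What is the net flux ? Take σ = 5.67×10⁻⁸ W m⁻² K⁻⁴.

q ≈ 5620 W/m²

For two large parallel gray plates, q = σ(T₁⁴ − T₂⁴) / (1/ε₁ + 1/ε₂ − 1).
1/ε₁ + 1/ε₂ − 1 = 1/0.41 + 1/0.17 − 1 = 7.321.
T₁⁴ − T₂⁴ = 1.08×10^12 − 3.57×10^11 = 7.25×10^11 K⁴.
q = 5.67×10⁻⁸ × 7.25×10^11 / 7.321 = 5620 W/m².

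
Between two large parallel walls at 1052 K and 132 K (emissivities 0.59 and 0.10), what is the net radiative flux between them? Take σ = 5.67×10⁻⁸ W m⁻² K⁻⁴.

q ≈ 6490 W/m²

For two large parallel gray plates, q = σ(T₁⁴ − T₂⁴) / (1/ε₁ + 1/ε₂ − 1).
1/ε₁ + 1/ε₂ − 1 = 1/0.59 + 1/0.10 − 1 = 10.69.
T₁⁴ − T₂⁴ = 1.22×10^12 − 3.04×10^8 = 1.22×10^12 K⁴.
q = 5.67×10⁻⁸ × 1.22×10^12 / 10.69 = 6490 W/m².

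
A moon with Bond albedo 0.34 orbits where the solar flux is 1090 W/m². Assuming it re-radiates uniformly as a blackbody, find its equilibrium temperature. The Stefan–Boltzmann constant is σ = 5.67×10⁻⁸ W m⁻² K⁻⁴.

Power absorbed = (1−a)S·πR²; power emitted = 4πR²σT⁴. Equating and cancelling πR²:
T = ((1−a)S / 4σ)^(1/4) = (719 / (4 × 5.67×10⁻⁸))^(1/4) = (3.17×10^9)^(1/4).
T = 237 K.

T ≈ 237 K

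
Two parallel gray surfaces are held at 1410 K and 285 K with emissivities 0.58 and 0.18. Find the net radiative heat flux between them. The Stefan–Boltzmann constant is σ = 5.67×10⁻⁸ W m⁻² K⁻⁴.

q ≈ 35600 W/m²

For two large parallel gray plates, q = σ(T₁⁴ − T₂⁴) / (1/ε₁ + 1/ε₂ − 1).
1/ε₁ + 1/ε₂ − 1 = 1/0.58 + 1/0.18 − 1 = 6.280.
T₁⁴ − T₂⁴ = 3.95×10^12 − 6.60×10^9 = 3.95×10^12 K⁴.
q = 5.67×10⁻⁸ × 3.95×10^12 / 6.280 = 35600 W/m².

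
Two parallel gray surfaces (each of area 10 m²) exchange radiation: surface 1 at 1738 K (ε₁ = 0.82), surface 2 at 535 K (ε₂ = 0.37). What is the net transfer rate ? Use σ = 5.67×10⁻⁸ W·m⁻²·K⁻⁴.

Q ≈ 1.75×10^6 W

For two large parallel gray plates, q = σ(T₁⁴ − T₂⁴) / (1/ε₁ + 1/ε₂ − 1).
1/ε₁ + 1/ε₂ − 1 = 1/0.82 + 1/0.37 − 1 = 2.922.
T₁⁴ − T₂⁴ = 9.12×10^12 − 8.19×10^10 = 9.04×10^12 K⁴.
q = 5.67×10⁻⁸ × 9.04×10^12 / 2.922 = 1.75×10^5 W/m².
Q = q·A = 1.75×10^5 × 10 = 1.75×10^6 W.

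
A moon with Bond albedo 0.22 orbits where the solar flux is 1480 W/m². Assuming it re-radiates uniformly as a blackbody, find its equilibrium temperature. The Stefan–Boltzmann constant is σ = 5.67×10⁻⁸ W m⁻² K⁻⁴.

T ≈ 267 K

Power absorbed = (1−a)S·πR²; power emitted = 4πR²σT⁴. Equating and cancelling πR²:
T = ((1−a)S / 4σ)^(1/4) = (1150 / (4 × 5.67×10⁻⁸))^(1/4) = (5.09×10^9)^(1/4).
T = 267 K.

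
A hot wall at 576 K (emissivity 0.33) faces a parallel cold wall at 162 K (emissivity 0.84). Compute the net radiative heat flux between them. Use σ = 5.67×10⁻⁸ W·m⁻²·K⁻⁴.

For two large parallel gray plates, q = σ(T₁⁴ − T₂⁴) / (1/ε₁ + 1/ε₂ − 1).
1/ε₁ + 1/ε₂ − 1 = 1/0.33 + 1/0.84 − 1 = 3.221.
T₁⁴ − T₂⁴ = 1.10×10^11 − 6.89×10^8 = 1.09×10^11 K⁴.
q = 5.67×10⁻⁸ × 1.09×10^11 / 3.221 = 1930 W/m².

q ≈ 1930 W/m²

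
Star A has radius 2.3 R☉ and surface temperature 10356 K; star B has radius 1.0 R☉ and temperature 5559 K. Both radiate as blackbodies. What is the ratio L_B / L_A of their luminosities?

L_B/L_A ≈ 0.0157

L = 4πR²σT⁴ ∝ R²T⁴, so L_B/L_A = (1.0/2.3)² × (5559/10356)⁴ = 0.189 × 0.0830 = 0.0157.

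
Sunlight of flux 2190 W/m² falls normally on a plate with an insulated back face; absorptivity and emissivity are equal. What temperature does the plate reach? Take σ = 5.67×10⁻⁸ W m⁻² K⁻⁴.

Absorbed flux αS = emitted flux εσT⁴ (one radiating face); with α = ε, T = (S/σ)^(1/4).
T = (2190 / 5.67×10⁻⁸)^(1/4) = (3.86×10^10)^(1/4).
T = 443 K.

T ≈ 443 K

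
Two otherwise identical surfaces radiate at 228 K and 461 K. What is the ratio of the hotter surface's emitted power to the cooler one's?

ratio ≈ 16.7

P ∝ T⁴, so the ratio is (461/228)⁴ = (2.022)⁴ = 16.7.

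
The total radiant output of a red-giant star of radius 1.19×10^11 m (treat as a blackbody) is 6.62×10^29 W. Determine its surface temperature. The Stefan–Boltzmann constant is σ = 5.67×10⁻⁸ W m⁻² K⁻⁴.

A = 4πr² = 4π × (1.19×10^11)² = 1.78×10^23 m².
From P = σAT⁴, T = (P / σA)^(1/4) = (6.62×10^29 / (5.67×10⁻⁸ × 1.78×10^23))^(1/4).
T = (6.56×10^13)^(1/4) = 2850 K.

T ≈ 2850 K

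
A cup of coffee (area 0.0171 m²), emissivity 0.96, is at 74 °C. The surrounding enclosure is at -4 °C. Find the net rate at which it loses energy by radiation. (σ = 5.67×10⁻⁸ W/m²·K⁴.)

Q ≈ 8.62 W

Convert: 74 °C = 347 K; -4 °C = 269 K.
Q = εσA(T⁴ − T_s⁴). T⁴ − T_s⁴ = (347)⁴ − (269)⁴ = 1.45×10^10 − 5.24×10^9 = 9.26×10^9 K⁴.
Q = 0.96 × 5.67×10⁻⁸ × 0.0171 × 9.26×10^9 = 8.62 W.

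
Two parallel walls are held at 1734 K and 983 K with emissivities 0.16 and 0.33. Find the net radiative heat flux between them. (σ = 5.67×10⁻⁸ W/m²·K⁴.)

q ≈ 55500 W/m²

For two large parallel gray plates, q = σ(T₁⁴ − T₂⁴) / (1/ε₁ + 1/ε₂ − 1).
1/ε₁ + 1/ε₂ − 1 = 1/0.16 + 1/0.33 − 1 = 8.280.
T₁⁴ − T₂⁴ = 9.04×10^12 − 9.34×10^11 = 8.11×10^12 K⁴.
q = 5.67×10⁻⁸ × 8.11×10^12 / 8.280 = 55500 W/m².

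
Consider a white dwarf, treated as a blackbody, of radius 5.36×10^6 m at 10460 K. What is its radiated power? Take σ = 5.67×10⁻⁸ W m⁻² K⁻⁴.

P ≈ 2.45×10^23 W

A = 4πr² = 4π × (5.36×10^6)² = 3.61×10^14 m².
P = σAT⁴ = 5.67×10⁻⁸ × 3.61×10^14 × (10460)⁴ = 5.67×10⁻⁸ × 3.61×10^14 × 1.20×10^16.
P = 2.45×10^23 W.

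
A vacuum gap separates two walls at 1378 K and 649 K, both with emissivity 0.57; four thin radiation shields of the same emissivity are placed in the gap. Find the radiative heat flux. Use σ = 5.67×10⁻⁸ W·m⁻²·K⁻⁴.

q ≈ 15500 W/m²

Each of the 5 gaps contributes resistance (2/ε − 1) = 2/0.57 − 1 = 2.509; total = 12.54.
q = σ(T₁⁴ − T₂⁴) / 12.54 = 5.67×10⁻⁸ × 3.43×10^12 / 12.54 = 15500 W/m².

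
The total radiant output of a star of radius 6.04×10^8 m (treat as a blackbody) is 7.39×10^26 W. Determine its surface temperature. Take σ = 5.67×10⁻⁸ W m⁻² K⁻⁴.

T ≈ 7300 K

A = 4πr² = 4π × (6.04×10^8)² = 4.58×10^18 m².
From P = σAT⁴, T = (P / σA)^(1/4) = (7.39×10^26 / (5.67×10⁻⁸ × 4.58×10^18))^(1/4).
T = (2.84×10^15)^(1/4) = 7300 K.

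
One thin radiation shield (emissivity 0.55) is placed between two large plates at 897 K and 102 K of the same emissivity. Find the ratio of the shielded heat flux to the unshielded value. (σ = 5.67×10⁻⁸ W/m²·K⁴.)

With N identical shields there are N+1 = 2 gaps in series, each with the same radiative resistance, so the flux falls to 1/(N+1) of its unshielded value.

ratio ≈ 0.500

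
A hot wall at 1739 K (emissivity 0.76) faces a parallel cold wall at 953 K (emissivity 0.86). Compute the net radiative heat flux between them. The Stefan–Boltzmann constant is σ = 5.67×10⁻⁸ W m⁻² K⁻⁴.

For two large parallel gray plates, q = σ(T₁⁴ − T₂⁴) / (1/ε₁ + 1/ε₂ − 1).
1/ε₁ + 1/ε₂ − 1 = 1/0.76 + 1/0.86 − 1 = 1.479.
T₁⁴ − T₂⁴ = 9.15×10^12 − 8.25×10^11 = 8.32×10^12 K⁴.
q = 5.67×10⁻⁸ × 8.32×10^12 / 1.479 = 3.19×10^5 W/m².

q ≈ 3.19×10^5 W/m²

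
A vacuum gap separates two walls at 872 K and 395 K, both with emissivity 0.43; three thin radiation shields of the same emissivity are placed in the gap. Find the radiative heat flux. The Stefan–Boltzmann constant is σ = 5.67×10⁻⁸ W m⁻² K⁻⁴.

Each of the 4 gaps contributes resistance (2/ε − 1) = 2/0.43 − 1 = 3.651; total = 14.60.
q = σ(T₁⁴ − T₂⁴) / 14.60 = 5.67×10⁻⁸ × 5.54×10^11 / 14.60 = 2150 W/m².

q ≈ 2150 W/m²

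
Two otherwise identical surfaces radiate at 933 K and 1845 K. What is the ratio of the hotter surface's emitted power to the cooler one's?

P ∝ T⁴, so the ratio is (1845/933)⁴ = (1.977)⁴ = 15.3.

ratio ≈ 15.3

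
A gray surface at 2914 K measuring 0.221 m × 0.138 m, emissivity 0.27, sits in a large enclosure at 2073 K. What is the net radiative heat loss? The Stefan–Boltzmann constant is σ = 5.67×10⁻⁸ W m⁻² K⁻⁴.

Q ≈ 25000 W

A = 0.221 × 0.138 = 0.0305 m².
Q = εσA(T⁴ − T_s⁴). T⁴ − T_s⁴ = (2914)⁴ − (2073)⁴ = 7.21×10^13 − 1.85×10^13 = 5.36×10^13 K⁴.
Q = 0.27 × 5.67×10⁻⁸ × 0.0305 × 5.36×10^13 = 25000 W.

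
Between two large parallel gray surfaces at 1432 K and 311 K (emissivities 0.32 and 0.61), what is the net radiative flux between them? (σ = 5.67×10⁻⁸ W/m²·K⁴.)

q ≈ 63200 W/m²

For two large parallel gray plates, q = σ(T₁⁴ − T₂⁴) / (1/ε₁ + 1/ε₂ − 1).
1/ε₁ + 1/ε₂ − 1 = 1/0.32 + 1/0.61 − 1 = 3.764.
T₁⁴ − T₂⁴ = 4.21×10^12 − 9.35×10^9 = 4.20×10^12 K⁴.
q = 5.67×10⁻⁸ × 4.20×10^12 / 3.764 = 63200 W/m².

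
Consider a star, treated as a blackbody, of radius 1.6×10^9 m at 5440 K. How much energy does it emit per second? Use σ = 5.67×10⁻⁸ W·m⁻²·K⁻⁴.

A = 4πr² = 4π × (1.6×10^9)² = 3.22×10^19 m².
P = σAT⁴ = 5.67×10⁻⁸ × 3.22×10^19 × (5440)⁴ = 5.67×10⁻⁸ × 3.22×10^19 × 8.76×10^14.
P = 1.60×10^27 W.

P ≈ 1.60×10^27 W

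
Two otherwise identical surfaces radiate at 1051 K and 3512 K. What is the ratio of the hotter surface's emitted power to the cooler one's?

ratio ≈ 125

P ∝ T⁴, so the ratio is (3512/1051)⁴ = (3.342)⁴ = 125.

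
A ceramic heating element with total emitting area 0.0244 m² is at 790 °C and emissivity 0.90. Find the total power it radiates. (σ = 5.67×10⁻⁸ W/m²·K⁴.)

P ≈ 1590 W

790 °C = 1063 K.
Stefan–Boltzmann: P = εσAT⁴ = 0.90 × 5.67×10⁻⁸ × 0.0244 × (1063)⁴ = 0.90 × 5.67×10⁻⁸ × 0.0244 × 1.28×10^12.
P = 1590 W.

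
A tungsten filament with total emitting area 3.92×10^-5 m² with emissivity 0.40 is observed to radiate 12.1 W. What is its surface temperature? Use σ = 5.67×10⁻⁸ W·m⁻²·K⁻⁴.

T ≈ 1920 K

From P = εσAT⁴, T = (P / εσA)^(1/4) = (12.1 / (0.40 × 5.67×10⁻⁸ × 3.92×10^-5))^(1/4).
T = (1.36×10^13)^(1/4) = 1920 K.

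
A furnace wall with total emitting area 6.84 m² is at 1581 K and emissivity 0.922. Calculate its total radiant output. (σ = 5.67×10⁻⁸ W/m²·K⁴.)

P ≈ 2.23×10^6 W

Stefan–Boltzmann: P = εσAT⁴ = 0.922 × 5.67×10⁻⁸ × 6.84 × (1581)⁴ = 0.922 × 5.67×10⁻⁸ × 6.84 × 6.25×10^12.
P = 2.23×10^6 W.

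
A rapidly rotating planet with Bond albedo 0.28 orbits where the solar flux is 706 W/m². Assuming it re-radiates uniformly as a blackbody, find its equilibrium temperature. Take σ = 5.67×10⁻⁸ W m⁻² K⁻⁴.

T ≈ 218 K

Power absorbed = (1−a)S·πR²; power emitted = 4πR²σT⁴. Equating and cancelling πR²:
T = ((1−a)S / 4σ)^(1/4) = (508 / (4 × 5.67×10⁻⁸))^(1/4) = (2.24×10^9)^(1/4).
T = 218 K.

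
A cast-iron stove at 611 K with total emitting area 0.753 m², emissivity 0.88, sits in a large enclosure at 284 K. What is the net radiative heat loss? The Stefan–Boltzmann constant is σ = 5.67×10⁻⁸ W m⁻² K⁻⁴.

Q = εσA(T⁴ − T_s⁴). T⁴ − T_s⁴ = (611)⁴ − (284)⁴ = 1.39×10^11 − 6.51×10^9 = 1.33×10^11 K⁴.
Q = 0.88 × 5.67×10⁻⁸ × 0.753 × 1.33×10^11 = 4990 W.

Q ≈ 4990 W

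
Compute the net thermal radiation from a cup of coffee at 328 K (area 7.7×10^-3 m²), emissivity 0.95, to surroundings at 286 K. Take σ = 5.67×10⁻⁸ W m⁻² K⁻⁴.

Q ≈ 2.03 W

Q = εσA(T⁴ − T_s⁴). T⁴ − T_s⁴ = (328)⁴ − (286)⁴ = 1.16×10^10 − 6.69×10^9 = 4.88×10^9 K⁴.
Q = 0.95 × 5.67×10⁻⁸ × 7.70×10^-3 × 4.88×10^9 = 2.03 W.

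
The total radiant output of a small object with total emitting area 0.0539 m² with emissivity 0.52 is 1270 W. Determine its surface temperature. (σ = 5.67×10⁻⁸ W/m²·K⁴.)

T ≈ 945 K

From P = εσAT⁴, T = (P / εσA)^(1/4) = (1270 / (0.52 × 5.67×10⁻⁸ × 0.0539))^(1/4).
T = (7.99×10^11)^(1/4) = 945 K.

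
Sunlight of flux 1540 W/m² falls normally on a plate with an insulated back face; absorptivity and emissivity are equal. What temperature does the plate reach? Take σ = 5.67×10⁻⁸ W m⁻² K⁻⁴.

T ≈ 406 K

Absorbed flux αS = emitted flux εσT⁴ (one radiating face); with α = ε, T = (S/σ)^(1/4).
T = (1540 / 5.67×10⁻⁸)^(1/4) = (2.72×10^10)^(1/4).
T = 406 K.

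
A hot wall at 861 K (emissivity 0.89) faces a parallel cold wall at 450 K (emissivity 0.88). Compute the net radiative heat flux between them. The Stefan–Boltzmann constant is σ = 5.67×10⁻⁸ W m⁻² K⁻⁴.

For two large parallel gray plates, q = σ(T₁⁴ − T₂⁴) / (1/ε₁ + 1/ε₂ − 1).
1/ε₁ + 1/ε₂ − 1 = 1/0.89 + 1/0.88 − 1 = 1.260.
T₁⁴ − T₂⁴ = 5.50×10^11 − 4.10×10^10 = 5.09×10^11 K⁴.
q = 5.67×10⁻⁸ × 5.09×10^11 / 1.260 = 22900 W/m².

q ≈ 22900 W/m²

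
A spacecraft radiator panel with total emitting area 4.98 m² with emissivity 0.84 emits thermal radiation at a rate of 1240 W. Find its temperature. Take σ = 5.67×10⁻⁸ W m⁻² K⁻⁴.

From P = εσAT⁴, T = (P / εσA)^(1/4) = (1240 / (0.84 × 5.67×10⁻⁸ × 4.98))^(1/4).
T = (5.23×10^9)^(1/4) = 269 K.

T ≈ 269 K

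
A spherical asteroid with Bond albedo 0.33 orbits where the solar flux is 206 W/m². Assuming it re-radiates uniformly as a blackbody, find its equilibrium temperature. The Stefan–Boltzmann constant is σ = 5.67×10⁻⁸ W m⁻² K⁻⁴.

Power absorbed = (1−a)S·πR²; power emitted = 4πR²σT⁴. Equating and cancelling πR²:
T = ((1−a)S / 4σ)^(1/4) = (138 / (4 × 5.67×10⁻⁸))^(1/4) = (6.09×10^8)^(1/4).
T = 157 K.

T ≈ 157 K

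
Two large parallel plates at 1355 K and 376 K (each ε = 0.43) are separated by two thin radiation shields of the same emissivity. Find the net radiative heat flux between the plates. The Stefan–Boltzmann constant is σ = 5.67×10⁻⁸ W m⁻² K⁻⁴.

q ≈ 17300 W/m²

Each of the 3 gaps contributes resistance (2/ε − 1) = 2/0.43 − 1 = 3.651; total = 10.95.
q = σ(T₁⁴ − T₂⁴) / 10.95 = 5.67×10⁻⁸ × 3.35×10^12 / 10.95 = 17300 W/m².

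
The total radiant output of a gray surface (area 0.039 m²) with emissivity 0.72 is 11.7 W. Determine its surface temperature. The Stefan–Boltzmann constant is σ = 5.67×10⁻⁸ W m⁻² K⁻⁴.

T ≈ 293 K

From P = εσAT⁴, T = (P / εσA)^(1/4) = (11.7 / (0.72 × 5.67×10⁻⁸ × 0.0390))^(1/4).
T = (7.35×10^9)^(1/4) = 293 K.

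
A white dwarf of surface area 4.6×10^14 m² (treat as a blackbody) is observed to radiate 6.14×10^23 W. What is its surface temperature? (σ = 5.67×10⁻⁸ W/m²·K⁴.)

From P = σAT⁴, T = (P / σA)^(1/4) = (6.14×10^23 / (5.67×10⁻⁸ × 4.60×10^14))^(1/4).
T = (2.35×10^16)^(1/4) = 12400 K.

T ≈ 12400 K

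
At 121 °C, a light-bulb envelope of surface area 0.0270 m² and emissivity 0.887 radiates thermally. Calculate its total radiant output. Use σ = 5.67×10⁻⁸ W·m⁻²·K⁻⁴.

121 °C = 394 K.
P = εσAT⁴ = 0.887 × 5.67×10⁻⁸ × 0.0270 × (394)⁴ = 0.887 × 5.67×10⁻⁸ × 0.0270 × 2.41×10^10.
P = 32.7 W.

P ≈ 32.7 W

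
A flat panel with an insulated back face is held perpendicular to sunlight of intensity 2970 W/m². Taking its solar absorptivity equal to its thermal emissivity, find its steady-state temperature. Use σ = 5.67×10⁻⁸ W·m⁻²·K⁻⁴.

T ≈ 478 K

Absorbed flux αS = emitted flux εσT⁴ (one radiating face); with α = ε, T = (S/σ)^(1/4).
T = (2970 / 5.67×10⁻⁸)^(1/4) = (5.24×10^10)^(1/4).
T = 478 K.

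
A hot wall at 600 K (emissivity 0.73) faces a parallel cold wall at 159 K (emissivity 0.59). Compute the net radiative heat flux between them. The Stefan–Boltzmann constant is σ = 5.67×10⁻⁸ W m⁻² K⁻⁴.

For two large parallel gray plates, q = σ(T₁⁴ − T₂⁴) / (1/ε₁ + 1/ε₂ − 1).
1/ε₁ + 1/ε₂ − 1 = 1/0.73 + 1/0.59 − 1 = 2.065.
T₁⁴ − T₂⁴ = 1.30×10^11 − 6.39×10^8 = 1.29×10^11 K⁴.
q = 5.67×10⁻⁸ × 1.29×10^11 / 2.065 = 3540 W/m².

q ≈ 3540 W/m²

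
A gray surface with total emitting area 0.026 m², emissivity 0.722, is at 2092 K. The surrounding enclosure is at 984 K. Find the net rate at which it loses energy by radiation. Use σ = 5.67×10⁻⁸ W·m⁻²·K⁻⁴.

Q ≈ 19400 W

Q = εσA(T⁴ − T_s⁴). T⁴ − T_s⁴ = (2092)⁴ − (984)⁴ = 1.92×10^13 − 9.38×10^11 = 1.82×10^13 K⁴.
Q = 0.722 × 5.67×10⁻⁸ × 0.0260 × 1.82×10^13 = 19400 W.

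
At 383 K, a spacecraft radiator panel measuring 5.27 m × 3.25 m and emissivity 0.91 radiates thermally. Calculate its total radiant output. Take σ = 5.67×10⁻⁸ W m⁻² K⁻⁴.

P ≈ 19000 W

A = 5.27 × 3.25 = 17.1 m².
Stefan–Boltzmann: P = εσAT⁴ = 0.91 × 5.67×10⁻⁸ × 17.1 × (383)⁴ = 0.91 × 5.67×10⁻⁸ × 17.1 × 2.15×10^10.
P = 19000 W.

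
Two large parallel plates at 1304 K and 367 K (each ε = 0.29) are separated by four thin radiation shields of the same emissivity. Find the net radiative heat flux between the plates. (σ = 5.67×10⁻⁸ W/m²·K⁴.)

Each of the 5 gaps contributes resistance (2/ε − 1) = 2/0.29 − 1 = 5.897; total = 29.48.
q = σ(T₁⁴ − T₂⁴) / 29.48 = 5.67×10⁻⁸ × 2.87×10^12 / 29.48 = 5530 W/m².

q ≈ 5530 W/m²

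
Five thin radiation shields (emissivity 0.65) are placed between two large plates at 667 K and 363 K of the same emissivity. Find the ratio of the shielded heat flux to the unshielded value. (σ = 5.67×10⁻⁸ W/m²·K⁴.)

ratio ≈ 0.167

With N identical shields there are N+1 = 6 gaps in series, each with the same radiative resistance, so the flux falls to 1/(N+1) of its unshielded value.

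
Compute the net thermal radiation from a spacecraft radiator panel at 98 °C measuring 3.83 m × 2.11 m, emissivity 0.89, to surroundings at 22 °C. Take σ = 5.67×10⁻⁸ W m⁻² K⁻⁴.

Q ≈ 4640 W

A = 3.83 × 2.11 = 8.08 m².
Convert: 98 °C = 371 K; 22 °C = 295 K.
Q = εσA(T⁴ − T_s⁴). T⁴ − T_s⁴ = (371)⁴ − (295)⁴ = 1.89×10^10 − 7.57×10^9 = 1.14×10^10 K⁴.
Q = 0.89 × 5.67×10⁻⁸ × 8.08 × 1.14×10^10 = 4640 W.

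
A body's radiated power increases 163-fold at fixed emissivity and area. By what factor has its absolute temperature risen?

factor ≈ 3.57

P ∝ T⁴ ⇒ T ∝ P^(1/4), so T scales by (163)^(1/4) = 3.57.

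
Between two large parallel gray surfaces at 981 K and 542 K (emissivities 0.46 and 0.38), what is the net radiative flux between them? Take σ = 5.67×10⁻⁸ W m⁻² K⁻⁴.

q ≈ 12500 W/m²

For two large parallel gray plates, q = σ(T₁⁴ − T₂⁴) / (1/ε₁ + 1/ε₂ − 1).
1/ε₁ + 1/ε₂ − 1 = 1/0.46 + 1/0.38 − 1 = 3.805.
T₁⁴ − T₂⁴ = 9.26×10^11 − 8.63×10^10 = 8.40×10^11 K⁴.
q = 5.67×10⁻⁸ × 8.40×10^11 / 3.805 = 12500 W/m².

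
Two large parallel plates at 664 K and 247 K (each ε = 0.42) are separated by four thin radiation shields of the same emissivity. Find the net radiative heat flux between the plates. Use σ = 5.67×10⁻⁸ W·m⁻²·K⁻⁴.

Each of the 5 gaps contributes resistance (2/ε − 1) = 2/0.42 − 1 = 3.762; total = 18.81.
q = σ(T₁⁴ − T₂⁴) / 18.81 = 5.67×10⁻⁸ × 1.91×10^11 / 18.81 = 575 W/m².

q ≈ 575 W/m²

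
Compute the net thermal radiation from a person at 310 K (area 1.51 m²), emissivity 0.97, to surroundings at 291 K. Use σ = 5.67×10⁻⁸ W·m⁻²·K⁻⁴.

Q = εσA(T⁴ − T_s⁴). T⁴ − T_s⁴ = (310)⁴ − (291)⁴ = 9.24×10^9 − 7.17×10^9 = 2.06×10^9 K⁴.
Q = 0.97 × 5.67×10⁻⁸ × 1.51 × 2.06×10^9 = 171 W.

Q ≈ 171 W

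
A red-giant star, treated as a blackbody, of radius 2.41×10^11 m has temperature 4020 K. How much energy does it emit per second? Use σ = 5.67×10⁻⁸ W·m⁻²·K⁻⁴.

P ≈ 1.08×10^31 W

A = 4πr² = 4π × (2.41×10^11)² = 7.30×10^23 m².
P = σAT⁴ = 5.67×10⁻⁸ × 7.30×10^23 × (4020)⁴ = 5.67×10⁻⁸ × 7.30×10^23 × 2.61×10^14.
P = 1.08×10^31 W.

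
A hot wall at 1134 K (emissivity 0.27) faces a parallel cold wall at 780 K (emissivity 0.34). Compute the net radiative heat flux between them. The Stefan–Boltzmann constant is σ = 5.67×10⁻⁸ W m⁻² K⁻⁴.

q ≈ 12900 W/m²

For two large parallel gray plates, q = σ(T₁⁴ − T₂⁴) / (1/ε₁ + 1/ε₂ − 1).
1/ε₁ + 1/ε₂ − 1 = 1/0.27 + 1/0.34 − 1 = 5.645.
T₁⁴ − T₂⁴ = 1.65×10^12 − 3.70×10^11 = 1.28×10^12 K⁴.
q = 5.67×10⁻⁸ × 1.28×10^12 / 5.645 = 12900 W/m².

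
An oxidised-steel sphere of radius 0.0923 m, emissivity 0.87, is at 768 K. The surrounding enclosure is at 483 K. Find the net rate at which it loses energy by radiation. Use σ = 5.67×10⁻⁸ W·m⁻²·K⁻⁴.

Q ≈ 1550 W

A = 4πr² = 4π × (0.0923)² = 0.107 m².
Q = εσA(T⁴ − T_s⁴). T⁴ − T_s⁴ = (768)⁴ − (483)⁴ = 3.48×10^11 − 5.44×10^10 = 2.93×10^11 K⁴.
Q = 0.87 × 5.67×10⁻⁸ × 0.107 × 2.93×10^11 = 1550 W.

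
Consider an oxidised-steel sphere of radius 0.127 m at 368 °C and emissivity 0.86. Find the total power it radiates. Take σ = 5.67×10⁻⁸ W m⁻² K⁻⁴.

A = 4πr² = 4π × (0.127)² = 0.203 m².
368 °C = 641 K.
P = εσAT⁴ = 0.86 × 5.67×10⁻⁸ × 0.203 × (641)⁴ = 0.86 × 5.67×10⁻⁸ × 0.203 × 1.69×10^11.
P = 1670 W.

P ≈ 1670 W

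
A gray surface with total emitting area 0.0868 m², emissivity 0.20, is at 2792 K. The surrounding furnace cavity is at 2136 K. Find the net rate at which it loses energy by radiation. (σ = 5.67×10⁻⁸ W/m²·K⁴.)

Q ≈ 39300 W

Q = εσA(T⁴ − T_s⁴). T⁴ − T_s⁴ = (2792)⁴ − (2136)⁴ = 6.08×10^13 − 2.08×10^13 = 3.99×10^13 K⁴.
Q = 0.20 × 5.67×10⁻⁸ × 0.0868 × 3.99×10^13 = 39300 W.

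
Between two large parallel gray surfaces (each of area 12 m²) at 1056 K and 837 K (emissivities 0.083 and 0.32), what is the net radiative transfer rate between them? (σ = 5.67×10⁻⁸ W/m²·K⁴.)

For two large parallel gray plates, q = σ(T₁⁴ − T₂⁴) / (1/ε₁ + 1/ε₂ − 1).
1/ε₁ + 1/ε₂ − 1 = 1/0.083 + 1/0.32 − 1 = 14.17.
T₁⁴ − T₂⁴ = 1.24×10^12 − 4.91×10^11 = 7.53×10^11 K⁴.
q = 5.67×10⁻⁸ × 7.53×10^11 / 14.17 = 3010 W/m².
Q = q·A = 3010 × 12 = 36100 W.

Q ≈ 36100 W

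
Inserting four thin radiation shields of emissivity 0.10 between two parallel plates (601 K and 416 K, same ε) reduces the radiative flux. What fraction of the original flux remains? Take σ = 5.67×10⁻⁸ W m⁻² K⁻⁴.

ratio ≈ 0.200

With N identical shields there are N+1 = 5 gaps in series, each with the same radiative resistance, so the flux falls to 1/(N+1) of its unshielded value.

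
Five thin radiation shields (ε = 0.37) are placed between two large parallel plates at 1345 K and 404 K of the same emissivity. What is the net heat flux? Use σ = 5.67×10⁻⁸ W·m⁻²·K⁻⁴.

Each of the 6 gaps contributes resistance (2/ε − 1) = 2/0.37 − 1 = 4.405; total = 26.43.
q = σ(T₁⁴ − T₂⁴) / 26.43 = 5.67×10⁻⁸ × 3.25×10^12 / 26.43 = 6960 W/m².

q ≈ 6960 W/m²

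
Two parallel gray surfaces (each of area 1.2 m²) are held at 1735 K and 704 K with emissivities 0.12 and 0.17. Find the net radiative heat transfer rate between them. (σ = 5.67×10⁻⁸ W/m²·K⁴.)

For two large parallel gray plates, q = σ(T₁⁴ − T₂⁴) / (1/ε₁ + 1/ε₂ − 1).
1/ε₁ + 1/ε₂ − 1 = 1/0.12 + 1/0.17 − 1 = 13.22.
T₁⁴ − T₂⁴ = 9.06×10^12 − 2.46×10^11 = 8.82×10^12 K⁴.
q = 5.67×10⁻⁸ × 8.82×10^12 / 13.22 = 37800 W/m².
Q = q·A = 37800 × 1.2 = 45400 W.

Q ≈ 45400 W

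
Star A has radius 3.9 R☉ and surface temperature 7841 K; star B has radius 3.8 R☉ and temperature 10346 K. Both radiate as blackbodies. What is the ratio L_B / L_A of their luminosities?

L_B/L_A ≈ 2.88

L = 4πR²σT⁴ ∝ R²T⁴, so L_B/L_A = (3.8/3.9)² × (10346/7841)⁴ = 0.949 × 3.03 = 2.88.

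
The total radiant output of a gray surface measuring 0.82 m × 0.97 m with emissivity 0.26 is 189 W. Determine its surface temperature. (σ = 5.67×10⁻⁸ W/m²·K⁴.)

T ≈ 356 K

A = 0.82 × 0.97 = 0.795 m².
From P = εσAT⁴, T = (P / εσA)^(1/4) = (189 / (0.26 × 5.67×10⁻⁸ × 0.795))^(1/4).
T = (1.61×10^10)^(1/4) = 356 K.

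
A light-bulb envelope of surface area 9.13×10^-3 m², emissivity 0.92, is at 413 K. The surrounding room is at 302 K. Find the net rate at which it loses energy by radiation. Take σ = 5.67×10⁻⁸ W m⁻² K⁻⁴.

Q = εσA(T⁴ − T_s⁴). T⁴ − T_s⁴ = (413)⁴ − (302)⁴ = 2.91×10^10 − 8.32×10^9 = 2.08×10^10 K⁴.
Q = 0.92 × 5.67×10⁻⁸ × 9.13×10^-3 × 2.08×10^10 = 9.89 W.

Q ≈ 9.89 W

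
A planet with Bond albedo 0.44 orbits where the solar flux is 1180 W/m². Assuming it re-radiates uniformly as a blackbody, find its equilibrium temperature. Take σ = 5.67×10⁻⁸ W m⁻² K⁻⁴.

Power absorbed = (1−a)S·πR²; power emitted = 4πR²σT⁴. Equating and cancelling πR²:
T = ((1−a)S / 4σ)^(1/4) = (661 / (4 × 5.67×10⁻⁸))^(1/4) = (2.91×10^9)^(1/4).
T = 232 K.

T ≈ 232 K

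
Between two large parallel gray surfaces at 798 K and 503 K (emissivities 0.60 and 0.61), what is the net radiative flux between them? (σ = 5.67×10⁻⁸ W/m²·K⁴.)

q ≈ 8400 W/m²

For two large parallel gray plates, q = σ(T₁⁴ − T₂⁴) / (1/ε₁ + 1/ε₂ − 1).
1/ε₁ + 1/ε₂ − 1 = 1/0.60 + 1/0.61 − 1 = 2.306.
T₁⁴ − T₂⁴ = 4.06×10^11 − 6.40×10^10 = 3.42×10^11 K⁴.
q = 5.67×10⁻⁸ × 3.42×10^11 / 2.306 = 8400 W/m².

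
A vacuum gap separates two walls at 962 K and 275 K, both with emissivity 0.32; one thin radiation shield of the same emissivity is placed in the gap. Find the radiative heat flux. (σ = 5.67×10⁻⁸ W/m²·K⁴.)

Each of the 2 gaps contributes resistance (2/ε − 1) = 2/0.32 − 1 = 5.250; total = 10.50.
q = σ(T₁⁴ − T₂⁴) / 10.50 = 5.67×10⁻⁸ × 8.51×10^11 / 10.50 = 4590 W/m².

q ≈ 4590 W/m²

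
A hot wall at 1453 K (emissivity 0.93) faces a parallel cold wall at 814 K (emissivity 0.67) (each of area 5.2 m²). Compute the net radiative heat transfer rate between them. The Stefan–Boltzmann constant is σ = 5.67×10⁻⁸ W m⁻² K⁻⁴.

For two large parallel gray plates, q = σ(T₁⁴ − T₂⁴) / (1/ε₁ + 1/ε₂ − 1).
1/ε₁ + 1/ε₂ − 1 = 1/0.93 + 1/0.67 − 1 = 1.568.
T₁⁴ − T₂⁴ = 4.46×10^12 − 4.39×10^11 = 4.02×10^12 K⁴.
q = 5.67×10⁻⁸ × 4.02×10^12 / 1.568 = 1.45×10^5 W/m².
Q = q·A = 1.45×10^5 × 5.2 = 7.56×10^5 W.

Q ≈ 7.56×10^5 W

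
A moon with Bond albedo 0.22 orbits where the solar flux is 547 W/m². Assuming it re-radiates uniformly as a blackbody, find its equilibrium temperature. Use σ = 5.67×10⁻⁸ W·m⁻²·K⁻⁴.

T ≈ 208 K

Power absorbed = (1−a)S·πR²; power emitted = 4πR²σT⁴. Equating and cancelling πR²:
T = ((1−a)S / 4σ)^(1/4) = (427 / (4 × 5.67×10⁻⁸))^(1/4) = (1.88×10^9)^(1/4).
T = 208 K.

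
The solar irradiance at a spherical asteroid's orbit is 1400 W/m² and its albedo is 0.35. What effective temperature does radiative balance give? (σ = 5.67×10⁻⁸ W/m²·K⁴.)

T ≈ 252 K

Power absorbed = (1−a)S·πR²; power emitted = 4πR²σT⁴. Equating and cancelling πR²:
T = ((1−a)S / 4σ)^(1/4) = (910 / (4 × 5.67×10⁻⁸))^(1/4) = (4.01×10^9)^(1/4).
T = 252 K.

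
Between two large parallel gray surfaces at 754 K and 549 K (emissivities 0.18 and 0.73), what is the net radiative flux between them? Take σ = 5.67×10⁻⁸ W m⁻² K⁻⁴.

q ≈ 2220 W/m²

For two large parallel gray plates, q = σ(T₁⁴ − T₂⁴) / (1/ε₁ + 1/ε₂ − 1).
1/ε₁ + 1/ε₂ − 1 = 1/0.18 + 1/0.73 − 1 = 5.925.
T₁⁴ − T₂⁴ = 3.23×10^11 − 9.08×10^10 = 2.32×10^11 K⁴.
q = 5.67×10⁻⁸ × 2.32×10^11 / 5.925 = 2220 W/m².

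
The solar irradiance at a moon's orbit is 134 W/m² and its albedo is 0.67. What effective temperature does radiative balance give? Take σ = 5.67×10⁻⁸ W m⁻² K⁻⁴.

T ≈ 118 K

Power absorbed = (1−a)S·πR²; power emitted = 4πR²σT⁴. Equating and cancelling πR²:
T = ((1−a)S / 4σ)^(1/4) = (44.2 / (4 × 5.67×10⁻⁸))^(1/4) = (1.95×10^8)^(1/4).
T = 118 K.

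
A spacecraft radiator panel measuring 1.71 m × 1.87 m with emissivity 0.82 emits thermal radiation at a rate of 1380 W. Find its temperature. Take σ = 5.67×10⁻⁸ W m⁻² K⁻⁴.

A = 1.71 × 1.87 = 3.20 m².
From P = εσAT⁴, T = (P / εσA)^(1/4) = (1380 / (0.82 × 5.67×10⁻⁸ × 3.20))^(1/4).
T = (9.28×10^9)^(1/4) = 310 K.

T ≈ 310 K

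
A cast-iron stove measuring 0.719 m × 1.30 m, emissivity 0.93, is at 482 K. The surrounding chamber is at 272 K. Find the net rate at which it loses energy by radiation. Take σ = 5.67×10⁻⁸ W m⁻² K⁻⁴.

A = 0.719 × 1.30 = 0.935 m².
Q = εσA(T⁴ − T_s⁴). T⁴ − T_s⁴ = (482)⁴ − (272)⁴ = 5.40×10^10 − 5.47×10^9 = 4.85×10^10 K⁴.
Q = 0.93 × 5.67×10⁻⁸ × 0.935 × 4.85×10^10 = 2390 W.

Q ≈ 2390 W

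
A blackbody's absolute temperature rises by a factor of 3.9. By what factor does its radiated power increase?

factor ≈ 231

P ∝ T⁴, so the power scales as (3.9)⁴ = 231.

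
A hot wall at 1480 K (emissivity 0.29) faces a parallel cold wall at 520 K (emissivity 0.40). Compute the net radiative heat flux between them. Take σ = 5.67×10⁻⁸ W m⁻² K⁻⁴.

For two large parallel gray plates, q = σ(T₁⁴ − T₂⁴) / (1/ε₁ + 1/ε₂ − 1).
1/ε₁ + 1/ε₂ − 1 = 1/0.29 + 1/0.40 − 1 = 4.948.
T₁⁴ − T₂⁴ = 4.80×10^12 − 7.31×10^10 = 4.72×10^12 K⁴.
q = 5.67×10⁻⁸ × 4.72×10^12 / 4.948 = 54100 W/m².

q ≈ 54100 W/m²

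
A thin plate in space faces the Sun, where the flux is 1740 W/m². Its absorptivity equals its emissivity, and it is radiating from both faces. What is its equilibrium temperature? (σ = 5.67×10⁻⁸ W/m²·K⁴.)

Absorbed flux αS = emitted flux 2εσT⁴ per unit area; with α = ε this gives T = (S/2σ)^(1/4).
T = (1740 / (2 × 5.67×10⁻⁸))^(1/4) = (1.53×10^10)^(1/4).
T = 352 K.

T ≈ 352 K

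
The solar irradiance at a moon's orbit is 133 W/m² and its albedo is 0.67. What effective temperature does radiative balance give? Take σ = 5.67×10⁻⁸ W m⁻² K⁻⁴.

Power absorbed = (1−a)S·πR²; power emitted = 4πR²σT⁴. Equating and cancelling πR²:
T = ((1−a)S / 4σ)^(1/4) = (43.9 / (4 × 5.67×10⁻⁸))^(1/4) = (1.94×10^8)^(1/4).
T = 118 K.

T ≈ 118 K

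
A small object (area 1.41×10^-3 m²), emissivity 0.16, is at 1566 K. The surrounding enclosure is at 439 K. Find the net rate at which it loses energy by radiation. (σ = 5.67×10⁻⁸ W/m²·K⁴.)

Q = εσA(T⁴ − T_s⁴). T⁴ − T_s⁴ = (1566)⁴ − (439)⁴ = 6.01×10^12 − 3.71×10^10 = 5.98×10^12 K⁴.
Q = 0.16 × 5.67×10⁻⁸ × 1.41×10^-3 × 5.98×10^12 = 76.5 W.

Q ≈ 76.5 W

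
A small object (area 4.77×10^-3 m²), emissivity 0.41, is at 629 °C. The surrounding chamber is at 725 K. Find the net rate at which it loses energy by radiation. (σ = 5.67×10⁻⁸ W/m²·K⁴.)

Q ≈ 42.8 W

Convert: 629 °C = 902 K.
Q = εσA(T⁴ − T_s⁴). T⁴ − T_s⁴ = (902)⁴ − (725)⁴ = 6.62×10^11 − 2.76×10^11 = 3.86×10^11 K⁴.
Q = 0.41 × 5.67×10⁻⁸ × 4.77×10^-3 × 3.86×10^11 = 42.8 W.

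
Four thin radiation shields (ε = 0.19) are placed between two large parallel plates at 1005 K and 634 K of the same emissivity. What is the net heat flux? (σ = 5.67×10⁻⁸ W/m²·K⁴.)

q ≈ 1020 W/m²

Each of the 5 gaps contributes resistance (2/ε − 1) = 2/0.19 − 1 = 9.526; total = 47.63.
q = σ(T₁⁴ − T₂⁴) / 47.63 = 5.67×10⁻⁸ × 8.59×10^11 / 47.63 = 1020 W/m².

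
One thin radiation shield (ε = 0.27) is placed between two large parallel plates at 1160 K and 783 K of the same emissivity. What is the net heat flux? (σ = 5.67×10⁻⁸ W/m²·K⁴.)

q ≈ 6350 W/m²

Each of the 2 gaps contributes resistance (2/ε − 1) = 2/0.27 − 1 = 6.407; total = 12.81.
q = σ(T₁⁴ − T₂⁴) / 12.81 = 5.67×10⁻⁸ × 1.43×10^12 / 12.81 = 6350 W/m².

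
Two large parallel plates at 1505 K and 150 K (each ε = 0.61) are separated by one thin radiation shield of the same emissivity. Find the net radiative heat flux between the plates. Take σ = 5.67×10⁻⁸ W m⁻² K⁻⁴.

Each of the 2 gaps contributes resistance (2/ε − 1) = 2/0.61 − 1 = 2.279; total = 4.557.
q = σ(T₁⁴ − T₂⁴) / 4.557 = 5.67×10⁻⁸ × 5.13×10^12 / 4.557 = 63800 W/m².

q ≈ 63800 W/m²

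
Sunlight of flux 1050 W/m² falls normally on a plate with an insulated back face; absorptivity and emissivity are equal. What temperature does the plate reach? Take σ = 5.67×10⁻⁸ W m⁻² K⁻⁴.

T ≈ 369 K

Absorbed flux αS = emitted flux εσT⁴ (one radiating face); with α = ε, T = (S/σ)^(1/4).
T = (1050 / 5.67×10⁻⁸)^(1/4) = (1.85×10^10)^(1/4).
T = 369 K.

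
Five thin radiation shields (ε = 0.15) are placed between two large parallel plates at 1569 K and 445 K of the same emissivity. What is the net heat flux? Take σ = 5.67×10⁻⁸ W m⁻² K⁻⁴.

q ≈ 4610 W/m²

Each of the 6 gaps contributes resistance (2/ε − 1) = 2/0.15 − 1 = 12.33; total = 74.00.
q = σ(T₁⁴ − T₂⁴) / 74.00 = 5.67×10⁻⁸ × 6.02×10^12 / 74.00 = 4610 W/m².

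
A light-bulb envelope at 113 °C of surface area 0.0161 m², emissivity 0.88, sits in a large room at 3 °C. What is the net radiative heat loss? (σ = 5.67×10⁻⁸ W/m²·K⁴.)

Convert: 113 °C = 386 K; 3 °C = 276 K.
Q = εσA(T⁴ − T_s⁴). T⁴ − T_s⁴ = (386)⁴ − (276)⁴ = 2.22×10^10 − 5.80×10^9 = 1.64×10^10 K⁴.
Q = 0.88 × 5.67×10⁻⁸ × 0.0161 × 1.64×10^10 = 13.2 W.

Q ≈ 13.2 W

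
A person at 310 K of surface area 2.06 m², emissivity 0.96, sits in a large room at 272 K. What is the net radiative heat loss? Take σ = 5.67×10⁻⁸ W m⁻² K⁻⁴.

Q ≈ 422 W

Q = εσA(T⁴ − T_s⁴). T⁴ − T_s⁴ = (310)⁴ − (272)⁴ = 9.24×10^9 − 5.47×10^9 = 3.76×10^9 K⁴.
Q = 0.96 × 5.67×10⁻⁸ × 2.06 × 3.76×10^9 = 422 W.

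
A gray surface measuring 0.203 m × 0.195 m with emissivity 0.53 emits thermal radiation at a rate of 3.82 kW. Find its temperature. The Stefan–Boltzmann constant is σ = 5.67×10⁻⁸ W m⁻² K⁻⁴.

A = 0.203 × 0.195 = 0.0396 m².
From P = εσAT⁴, T = (P / εσA)^(1/4) = (3820 / (0.53 × 5.67×10⁻⁸ × 0.0396))^(1/4).
T = (3.21×10^12)^(1/4) = 1340 K.

T ≈ 1340 K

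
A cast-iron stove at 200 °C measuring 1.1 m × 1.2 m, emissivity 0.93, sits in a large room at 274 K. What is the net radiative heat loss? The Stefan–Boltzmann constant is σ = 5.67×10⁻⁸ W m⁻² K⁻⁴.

Q ≈ 3090 W

A = 1.1 × 1.2 = 1.32 m².
Convert: 200 °C = 473 K.
Q = εσA(T⁴ − T_s⁴). T⁴ − T_s⁴ = (473)⁴ − (274)⁴ = 5.01×10^10 − 5.64×10^9 = 4.44×10^10 K⁴.
Q = 0.93 × 5.67×10⁻⁸ × 1.32 × 4.44×10^10 = 3090 W.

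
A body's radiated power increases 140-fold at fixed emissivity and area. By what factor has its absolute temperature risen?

factor ≈ 3.44

P ∝ T⁴ ⇒ T ∝ P^(1/4), so T scales by (140)^(1/4) = 3.44.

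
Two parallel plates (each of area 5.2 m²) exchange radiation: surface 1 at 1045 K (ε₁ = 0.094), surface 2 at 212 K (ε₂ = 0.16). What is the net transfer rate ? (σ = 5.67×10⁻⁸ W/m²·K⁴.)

Q ≈ 22100 W

For two large parallel gray plates, q = σ(T₁⁴ − T₂⁴) / (1/ε₁ + 1/ε₂ − 1).
1/ε₁ + 1/ε₂ − 1 = 1/0.094 + 1/0.16 − 1 = 15.89.
T₁⁴ − T₂⁴ = 1.19×10^12 − 2.02×10^9 = 1.19×10^12 K⁴.
q = 5.67×10⁻⁸ × 1.19×10^12 / 15.89 = 4250 W/m².
Q = q·A = 4250 × 5.2 = 22100 W.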